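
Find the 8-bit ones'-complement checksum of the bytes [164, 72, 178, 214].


Sum = 628 mod 256 = 116
Complement = 139

139


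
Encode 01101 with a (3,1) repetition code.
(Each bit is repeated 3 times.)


Each bit -> 3 copies

000111111000111


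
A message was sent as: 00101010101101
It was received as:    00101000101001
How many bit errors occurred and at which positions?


XOR: 00000010000100

2 error(s) at position(s): 6, 11


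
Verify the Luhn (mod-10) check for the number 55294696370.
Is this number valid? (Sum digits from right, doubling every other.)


Luhn sum = 44
44 mod 10 = 4

Invalid (Luhn sum mod 10 = 4)


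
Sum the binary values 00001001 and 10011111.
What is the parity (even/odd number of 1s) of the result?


00001001 = 9
10011111 = 159
Sum = 168 = 10101000
1s count = 3

odd parity (3 ones in 10101000)


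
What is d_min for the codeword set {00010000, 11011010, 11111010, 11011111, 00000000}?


Comparing all pairs, minimum distance: 1
Can detect 0 errors, correct 0 errors

1


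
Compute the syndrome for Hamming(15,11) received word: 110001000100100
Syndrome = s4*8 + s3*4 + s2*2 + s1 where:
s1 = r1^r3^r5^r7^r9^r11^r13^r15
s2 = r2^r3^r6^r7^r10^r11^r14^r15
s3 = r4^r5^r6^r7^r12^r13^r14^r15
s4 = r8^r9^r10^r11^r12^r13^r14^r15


s1=0, s2=1, s3=0, s4=0

Syndrome = 2 (error at position 2)


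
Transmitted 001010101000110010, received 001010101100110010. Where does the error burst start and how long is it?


XOR: 000000000100000000

Burst at position 9, length 1


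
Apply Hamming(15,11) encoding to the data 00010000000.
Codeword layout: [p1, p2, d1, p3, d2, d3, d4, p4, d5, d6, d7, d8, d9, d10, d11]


Parity bits: p1=1, p2=1, p3=1, p4=0

110100100000000


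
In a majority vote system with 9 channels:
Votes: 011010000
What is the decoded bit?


Ones: 3 out of 9
Threshold: 5

0 (3/9 voted 1)


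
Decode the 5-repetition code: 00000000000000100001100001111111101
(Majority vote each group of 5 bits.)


Groups: 00000, 00000, 00001, 00001, 10000, 11111, 11101
Majority votes: 0000011

0000011


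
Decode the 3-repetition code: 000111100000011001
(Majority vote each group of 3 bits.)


Groups: 000, 111, 100, 000, 011, 001
Majority votes: 010010

010010


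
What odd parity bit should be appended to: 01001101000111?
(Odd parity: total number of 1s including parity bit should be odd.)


Number of 1s in data: 7
Parity bit: 0

0


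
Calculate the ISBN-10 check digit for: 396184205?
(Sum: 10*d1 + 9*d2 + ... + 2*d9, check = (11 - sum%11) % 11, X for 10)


Weighted sum: 252
252 mod 11 = 10

Check digit: 1


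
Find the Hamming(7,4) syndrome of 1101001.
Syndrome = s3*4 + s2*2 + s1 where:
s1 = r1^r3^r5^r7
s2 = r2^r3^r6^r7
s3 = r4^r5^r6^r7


s1=0, s2=0, s3=0

Syndrome = 0 (no error)


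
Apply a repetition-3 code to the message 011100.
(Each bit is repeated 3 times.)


Each bit -> 3 copies

000111111111000000


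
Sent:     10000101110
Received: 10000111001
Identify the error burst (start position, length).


XOR: 00000010111

Burst at position 6, length 5


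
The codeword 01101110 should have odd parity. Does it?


Number of 1s: 5

Yes, parity is correct (5 ones)


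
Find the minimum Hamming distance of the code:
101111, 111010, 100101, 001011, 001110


Comparing all pairs, minimum distance: 2
Can detect 1 errors, correct 0 errors

2


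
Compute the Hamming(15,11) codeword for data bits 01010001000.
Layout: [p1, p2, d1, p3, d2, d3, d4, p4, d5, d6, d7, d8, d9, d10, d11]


Parity bits: p1=0, p2=1, p3=1, p4=1

010110110001000


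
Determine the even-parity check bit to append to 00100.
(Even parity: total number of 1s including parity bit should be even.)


Number of 1s in data: 1
Parity bit: 1

1


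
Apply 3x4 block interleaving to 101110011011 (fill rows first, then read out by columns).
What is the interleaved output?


Matrix:
  1011
  1001
  1011
Read columns: 111000101111

111000101111


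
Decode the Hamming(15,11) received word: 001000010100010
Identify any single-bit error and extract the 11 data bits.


Syndrome = 15: error at position 15

Data: 10000100011 (corrected bit 15)


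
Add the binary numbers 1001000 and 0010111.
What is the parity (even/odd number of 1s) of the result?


1001000 = 72
0010111 = 23
Sum = 95 = 1011111
1s count = 6

even parity (6 ones in 1011111)


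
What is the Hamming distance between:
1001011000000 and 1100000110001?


XOR: 0101011110001
Count of 1s: 7

7


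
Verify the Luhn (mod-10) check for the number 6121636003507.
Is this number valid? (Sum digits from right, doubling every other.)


Luhn sum = 48
48 mod 10 = 8

Invalid (Luhn sum mod 10 = 8)


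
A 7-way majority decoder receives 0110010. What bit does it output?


Ones: 3 out of 7
Threshold: 4

0 (3/7 voted 1)


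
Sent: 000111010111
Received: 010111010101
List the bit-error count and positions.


XOR: 010000000010

2 error(s) at position(s): 1, 10


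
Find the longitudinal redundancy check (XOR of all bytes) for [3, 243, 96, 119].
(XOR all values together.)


XOR chain: 3 ^ 243 ^ 96 ^ 119 = 231

231


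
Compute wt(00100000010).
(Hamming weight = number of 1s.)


Counting 1s in 00100000010

2


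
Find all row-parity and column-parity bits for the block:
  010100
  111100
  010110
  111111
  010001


Row parities: 00100
Column parities: 010000

Row P: 00100, Col P: 010000, Corner: 1


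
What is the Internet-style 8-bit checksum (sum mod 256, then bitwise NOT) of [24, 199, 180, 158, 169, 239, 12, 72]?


Sum = 1053 mod 256 = 29
Complement = 226

226


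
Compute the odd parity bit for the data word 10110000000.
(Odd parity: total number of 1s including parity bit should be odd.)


Number of 1s in data: 3
Parity bit: 0

0


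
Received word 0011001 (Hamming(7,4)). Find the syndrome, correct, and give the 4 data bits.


Syndrome = 0: no error detected

Data: 1001 (no errors)


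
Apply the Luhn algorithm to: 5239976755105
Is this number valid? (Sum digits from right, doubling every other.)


Luhn sum = 58
58 mod 10 = 8

Invalid (Luhn sum mod 10 = 8)


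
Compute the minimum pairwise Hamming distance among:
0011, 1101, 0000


Comparing all pairs, minimum distance: 2
Can detect 1 errors, correct 0 errors

2


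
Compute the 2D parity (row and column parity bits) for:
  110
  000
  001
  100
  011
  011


Row parities: 001100
Column parities: 011

Row P: 001100, Col P: 011, Corner: 0


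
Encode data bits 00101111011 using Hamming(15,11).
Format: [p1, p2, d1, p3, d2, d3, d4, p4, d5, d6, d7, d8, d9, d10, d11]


Parity bits: p1=1, p2=1, p3=0, p4=0

110001001111011


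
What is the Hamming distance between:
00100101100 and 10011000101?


XOR: 10111101001
Count of 1s: 7

7


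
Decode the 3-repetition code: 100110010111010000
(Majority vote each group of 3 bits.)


Groups: 100, 110, 010, 111, 010, 000
Majority votes: 010100

010100


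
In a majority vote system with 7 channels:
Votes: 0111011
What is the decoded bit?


Ones: 5 out of 7
Threshold: 4

1 (5/7 voted 1)


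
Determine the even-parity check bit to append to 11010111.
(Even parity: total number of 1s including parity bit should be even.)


Number of 1s in data: 6
Parity bit: 0

0


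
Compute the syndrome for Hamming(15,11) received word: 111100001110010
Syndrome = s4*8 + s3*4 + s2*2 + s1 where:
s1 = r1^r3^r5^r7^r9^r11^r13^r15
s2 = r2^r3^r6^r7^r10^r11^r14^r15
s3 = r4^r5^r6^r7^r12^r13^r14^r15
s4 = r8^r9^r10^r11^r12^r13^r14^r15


s1=0, s2=1, s3=0, s4=0

Syndrome = 2 (error at position 2)


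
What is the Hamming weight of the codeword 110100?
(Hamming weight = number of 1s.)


Counting 1s in 110100

3


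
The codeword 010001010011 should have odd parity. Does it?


Number of 1s: 5

Yes, parity is correct (5 ones)


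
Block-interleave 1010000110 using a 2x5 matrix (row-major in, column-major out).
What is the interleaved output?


Matrix:
  10100
  00110
Read columns: 1000110100

1000110100


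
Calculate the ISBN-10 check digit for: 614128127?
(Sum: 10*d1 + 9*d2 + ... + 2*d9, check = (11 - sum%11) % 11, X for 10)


Weighted sum: 184
184 mod 11 = 8

Check digit: 3


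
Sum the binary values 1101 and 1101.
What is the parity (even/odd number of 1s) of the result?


1101 = 13
1101 = 13
Sum = 26 = 11010
1s count = 3

odd parity (3 ones in 11010)


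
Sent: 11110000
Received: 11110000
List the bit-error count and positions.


XOR: 00000000

0 errors (received matches sent)


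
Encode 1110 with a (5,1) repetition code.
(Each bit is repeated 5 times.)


Each bit -> 5 copies

11111111111111100000


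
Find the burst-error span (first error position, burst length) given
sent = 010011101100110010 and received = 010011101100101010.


XOR: 000000000000011000

Burst at position 13, length 2


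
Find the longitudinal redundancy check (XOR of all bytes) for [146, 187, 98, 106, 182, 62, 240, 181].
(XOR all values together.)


XOR chain: 146 ^ 187 ^ 98 ^ 106 ^ 182 ^ 62 ^ 240 ^ 181 = 236

236


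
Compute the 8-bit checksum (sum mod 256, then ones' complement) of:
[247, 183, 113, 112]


Sum = 655 mod 256 = 143
Complement = 112

112


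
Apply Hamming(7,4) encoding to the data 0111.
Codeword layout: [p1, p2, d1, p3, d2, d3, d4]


Parity bits: p1=0, p2=0, p3=1

0001111


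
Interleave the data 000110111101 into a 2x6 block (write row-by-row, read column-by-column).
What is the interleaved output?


Matrix:
  000110
  111101
Read columns: 010101111001

010101111001


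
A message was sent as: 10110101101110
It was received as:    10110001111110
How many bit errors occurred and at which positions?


XOR: 00000100010000

2 error(s) at position(s): 5, 9


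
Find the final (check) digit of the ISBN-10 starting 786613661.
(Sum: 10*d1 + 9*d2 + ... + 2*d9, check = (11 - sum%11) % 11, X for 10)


Weighted sum: 297
297 mod 11 = 0

Check digit: 0


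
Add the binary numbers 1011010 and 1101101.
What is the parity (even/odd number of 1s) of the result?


1011010 = 90
1101101 = 109
Sum = 199 = 11000111
1s count = 5

odd parity (5 ones in 11000111)


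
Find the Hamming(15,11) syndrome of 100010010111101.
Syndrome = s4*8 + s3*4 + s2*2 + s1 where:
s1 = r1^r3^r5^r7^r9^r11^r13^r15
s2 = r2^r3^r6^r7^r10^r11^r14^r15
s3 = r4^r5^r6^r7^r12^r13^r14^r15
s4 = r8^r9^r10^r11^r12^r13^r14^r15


s1=1, s2=1, s3=0, s4=0

Syndrome = 3 (error at position 3)


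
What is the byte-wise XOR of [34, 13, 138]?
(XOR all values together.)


XOR chain: 34 ^ 13 ^ 138 = 165

165


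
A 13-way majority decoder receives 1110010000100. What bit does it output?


Ones: 5 out of 13
Threshold: 7

0 (5/13 voted 1)


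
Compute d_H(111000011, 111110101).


XOR: 000110110
Count of 1s: 4

4


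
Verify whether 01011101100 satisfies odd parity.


Number of 1s: 6

No, parity error (6 ones)


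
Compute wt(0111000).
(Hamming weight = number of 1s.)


Counting 1s in 0111000

3


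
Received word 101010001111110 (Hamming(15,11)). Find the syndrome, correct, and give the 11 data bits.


Syndrome = 0: no error detected

Data: 11001111110 (no errors)


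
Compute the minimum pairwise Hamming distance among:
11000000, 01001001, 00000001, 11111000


Comparing all pairs, minimum distance: 2
Can detect 1 errors, correct 0 errors

2


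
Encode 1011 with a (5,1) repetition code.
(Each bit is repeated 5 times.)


Each bit -> 5 copies

11111000001111111111


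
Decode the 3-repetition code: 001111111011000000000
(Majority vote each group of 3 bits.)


Groups: 001, 111, 111, 011, 000, 000, 000
Majority votes: 0111000

0111000


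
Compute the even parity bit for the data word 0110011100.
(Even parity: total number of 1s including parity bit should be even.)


Number of 1s in data: 5
Parity bit: 1

1


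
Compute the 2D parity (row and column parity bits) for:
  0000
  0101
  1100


Row parities: 000
Column parities: 1001

Row P: 000, Col P: 1001, Corner: 0


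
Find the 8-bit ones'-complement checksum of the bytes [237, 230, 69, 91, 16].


Sum = 643 mod 256 = 131
Complement = 124

124


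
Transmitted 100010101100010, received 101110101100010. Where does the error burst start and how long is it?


XOR: 001100000000000

Burst at position 2, length 2


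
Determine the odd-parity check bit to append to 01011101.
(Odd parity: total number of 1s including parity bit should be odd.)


Number of 1s in data: 5
Parity bit: 0

0


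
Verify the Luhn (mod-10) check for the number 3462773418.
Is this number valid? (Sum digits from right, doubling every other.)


Luhn sum = 47
47 mod 10 = 7

Invalid (Luhn sum mod 10 = 7)


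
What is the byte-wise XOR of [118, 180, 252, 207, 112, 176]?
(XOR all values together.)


XOR chain: 118 ^ 180 ^ 252 ^ 207 ^ 112 ^ 176 = 49

49


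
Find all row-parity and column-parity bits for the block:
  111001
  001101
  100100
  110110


Row parities: 0100
Column parities: 100110

Row P: 0100, Col P: 100110, Corner: 1


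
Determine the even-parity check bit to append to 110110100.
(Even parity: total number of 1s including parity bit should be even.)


Number of 1s in data: 5
Parity bit: 1

1


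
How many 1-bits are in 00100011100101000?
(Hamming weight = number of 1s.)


Counting 1s in 00100011100101000

6


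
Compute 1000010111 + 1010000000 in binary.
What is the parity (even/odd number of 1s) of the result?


1000010111 = 535
1010000000 = 640
Sum = 1175 = 10010010111
1s count = 6

even parity (6 ones in 10010010111)


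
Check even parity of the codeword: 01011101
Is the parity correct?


Number of 1s: 5

No, parity error (5 ones)


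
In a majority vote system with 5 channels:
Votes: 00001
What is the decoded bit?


Ones: 1 out of 5
Threshold: 3

0 (1/5 voted 1)


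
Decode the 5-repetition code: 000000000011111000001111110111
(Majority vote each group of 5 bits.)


Groups: 00000, 00000, 11111, 00000, 11111, 10111
Majority votes: 001011

001011


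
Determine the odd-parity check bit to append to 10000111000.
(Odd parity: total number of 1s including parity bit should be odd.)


Number of 1s in data: 4
Parity bit: 1

1


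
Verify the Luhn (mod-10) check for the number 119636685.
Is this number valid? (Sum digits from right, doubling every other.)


Luhn sum = 39
39 mod 10 = 9

Invalid (Luhn sum mod 10 = 9)


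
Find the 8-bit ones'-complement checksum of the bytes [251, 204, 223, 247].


Sum = 925 mod 256 = 157
Complement = 98

98


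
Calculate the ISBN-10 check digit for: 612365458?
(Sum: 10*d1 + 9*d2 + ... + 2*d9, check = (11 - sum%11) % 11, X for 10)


Weighted sum: 214
214 mod 11 = 5

Check digit: 6


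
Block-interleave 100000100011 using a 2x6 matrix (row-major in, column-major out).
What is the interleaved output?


Matrix:
  100000
  100011
Read columns: 110000000101

110000000101


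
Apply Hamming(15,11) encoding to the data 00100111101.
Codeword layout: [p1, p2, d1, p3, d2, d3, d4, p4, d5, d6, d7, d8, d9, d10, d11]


Parity bits: p1=1, p2=0, p3=0, p4=1

100001010111101


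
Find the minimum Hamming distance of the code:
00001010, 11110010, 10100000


Comparing all pairs, minimum distance: 3
Can detect 2 errors, correct 1 errors

3


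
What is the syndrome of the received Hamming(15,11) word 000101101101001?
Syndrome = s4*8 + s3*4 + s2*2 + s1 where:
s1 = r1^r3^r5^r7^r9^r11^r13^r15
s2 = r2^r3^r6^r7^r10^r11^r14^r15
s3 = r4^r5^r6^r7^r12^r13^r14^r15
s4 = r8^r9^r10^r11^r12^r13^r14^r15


s1=1, s2=0, s3=1, s4=0

Syndrome = 5 (error at position 5)


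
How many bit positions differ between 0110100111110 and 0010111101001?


XOR: 0100011010111
Count of 1s: 7

7


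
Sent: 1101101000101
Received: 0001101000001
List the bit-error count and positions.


XOR: 1100000000100

3 error(s) at position(s): 0, 1, 10


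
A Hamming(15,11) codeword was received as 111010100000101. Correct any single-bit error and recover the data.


Syndrome = 0: no error detected

Data: 11010000101 (no errors)


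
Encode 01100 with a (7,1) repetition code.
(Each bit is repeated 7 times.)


Each bit -> 7 copies

00000001111111111111100000000000000


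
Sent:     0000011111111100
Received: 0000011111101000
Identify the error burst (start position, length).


XOR: 0000000000010100

Burst at position 11, length 3


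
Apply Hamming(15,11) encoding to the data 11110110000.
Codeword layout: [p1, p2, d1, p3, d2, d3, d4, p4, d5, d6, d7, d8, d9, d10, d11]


Parity bits: p1=0, p2=1, p3=1, p4=0

011111100110000


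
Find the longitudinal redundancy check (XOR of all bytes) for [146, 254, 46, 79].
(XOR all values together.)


XOR chain: 146 ^ 254 ^ 46 ^ 79 = 13

13


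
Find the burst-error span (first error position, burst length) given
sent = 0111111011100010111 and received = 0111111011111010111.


XOR: 0000000000011000000

Burst at position 11, length 2


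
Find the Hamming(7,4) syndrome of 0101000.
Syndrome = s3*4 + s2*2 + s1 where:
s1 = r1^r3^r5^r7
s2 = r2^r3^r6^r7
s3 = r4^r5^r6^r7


s1=0, s2=1, s3=1

Syndrome = 6 (error at position 6)


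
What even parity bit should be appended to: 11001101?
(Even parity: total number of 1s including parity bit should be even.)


Number of 1s in data: 5
Parity bit: 1

1


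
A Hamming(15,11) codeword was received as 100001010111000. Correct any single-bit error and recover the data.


Syndrome = 2: error at position 2

Data: 00100111000 (corrected bit 2)


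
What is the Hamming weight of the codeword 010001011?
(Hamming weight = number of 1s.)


Counting 1s in 010001011

4


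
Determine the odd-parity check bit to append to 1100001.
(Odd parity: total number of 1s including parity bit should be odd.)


Number of 1s in data: 3
Parity bit: 0

0


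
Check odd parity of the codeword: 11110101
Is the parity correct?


Number of 1s: 6

No, parity error (6 ones)


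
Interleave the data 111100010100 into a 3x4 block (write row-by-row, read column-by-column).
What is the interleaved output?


Matrix:
  1111
  0001
  0100
Read columns: 100101100110

100101100110


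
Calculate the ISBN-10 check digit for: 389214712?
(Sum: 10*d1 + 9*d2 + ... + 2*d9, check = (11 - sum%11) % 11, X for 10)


Weighted sum: 249
249 mod 11 = 7

Check digit: 4


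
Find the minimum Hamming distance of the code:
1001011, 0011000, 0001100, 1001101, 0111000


Comparing all pairs, minimum distance: 1
Can detect 0 errors, correct 0 errors

1


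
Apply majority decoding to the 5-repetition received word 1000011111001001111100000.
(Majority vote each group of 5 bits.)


Groups: 10000, 11111, 00100, 11111, 00000
Majority votes: 01010

01010


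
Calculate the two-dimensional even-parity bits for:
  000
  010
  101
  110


Row parities: 0100
Column parities: 001

Row P: 0100, Col P: 001, Corner: 1


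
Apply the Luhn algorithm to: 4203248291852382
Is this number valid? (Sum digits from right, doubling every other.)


Luhn sum = 68
68 mod 10 = 8

Invalid (Luhn sum mod 10 = 8)


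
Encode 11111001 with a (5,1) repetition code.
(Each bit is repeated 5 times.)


Each bit -> 5 copies

1111111111111111111111111000000000011111


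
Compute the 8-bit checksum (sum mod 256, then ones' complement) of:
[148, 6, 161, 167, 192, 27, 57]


Sum = 758 mod 256 = 246
Complement = 9

9


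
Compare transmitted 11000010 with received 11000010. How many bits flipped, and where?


XOR: 00000000

0 errors (received matches sent)


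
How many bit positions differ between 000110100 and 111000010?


XOR: 111110110
Count of 1s: 7

7


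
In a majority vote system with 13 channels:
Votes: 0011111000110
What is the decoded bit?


Ones: 7 out of 13
Threshold: 7

1 (7/13 voted 1)


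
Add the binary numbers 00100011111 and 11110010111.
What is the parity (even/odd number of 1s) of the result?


00100011111 = 287
11110010111 = 1943
Sum = 2230 = 100010110110
1s count = 6

even parity (6 ones in 100010110110)


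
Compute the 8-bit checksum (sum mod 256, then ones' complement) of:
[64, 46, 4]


Sum = 114 mod 256 = 114
Complement = 141

141


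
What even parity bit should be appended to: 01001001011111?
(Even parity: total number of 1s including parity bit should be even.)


Number of 1s in data: 8
Parity bit: 0

0


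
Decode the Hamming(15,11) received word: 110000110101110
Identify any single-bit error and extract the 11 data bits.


Syndrome = 9: error at position 9

Data: 00011101110 (corrected bit 9)


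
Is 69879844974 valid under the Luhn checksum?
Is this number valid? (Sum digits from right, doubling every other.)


Luhn sum = 74
74 mod 10 = 4

Invalid (Luhn sum mod 10 = 4)


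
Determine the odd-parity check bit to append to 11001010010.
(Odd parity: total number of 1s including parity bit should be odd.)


Number of 1s in data: 5
Parity bit: 0

0


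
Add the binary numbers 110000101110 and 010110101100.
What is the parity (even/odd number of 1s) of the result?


110000101110 = 3118
010110101100 = 1452
Sum = 4570 = 1000111011010
1s count = 7

odd parity (7 ones in 1000111011010)


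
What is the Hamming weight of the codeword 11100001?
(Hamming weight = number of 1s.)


Counting 1s in 11100001

4


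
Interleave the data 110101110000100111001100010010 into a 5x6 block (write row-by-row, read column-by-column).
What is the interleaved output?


Matrix:
  110101
  110000
  100111
  001100
  010010
Read columns: 111001100100010101100010110100

111001100100010101100010110100


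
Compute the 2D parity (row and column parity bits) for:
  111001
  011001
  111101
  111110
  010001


Row parities: 01110
Column parities: 110010

Row P: 01110, Col P: 110010, Corner: 1


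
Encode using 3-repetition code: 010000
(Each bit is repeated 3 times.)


Each bit -> 3 copies

000111000000000000


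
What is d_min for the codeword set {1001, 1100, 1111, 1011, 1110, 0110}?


Comparing all pairs, minimum distance: 1
Can detect 0 errors, correct 0 errors

1


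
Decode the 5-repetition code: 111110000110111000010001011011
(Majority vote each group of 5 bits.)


Groups: 11111, 00001, 10111, 00001, 00010, 11011
Majority votes: 101001

101001


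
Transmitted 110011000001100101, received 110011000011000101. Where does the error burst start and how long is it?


XOR: 000000000010100000

Burst at position 10, length 3


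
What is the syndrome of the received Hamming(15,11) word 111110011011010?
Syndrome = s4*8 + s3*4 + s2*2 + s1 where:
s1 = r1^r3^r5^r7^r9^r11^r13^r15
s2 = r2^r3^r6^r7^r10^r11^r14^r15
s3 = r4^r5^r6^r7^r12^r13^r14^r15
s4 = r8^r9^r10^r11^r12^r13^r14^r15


s1=1, s2=0, s3=0, s4=1

Syndrome = 9 (error at position 9)


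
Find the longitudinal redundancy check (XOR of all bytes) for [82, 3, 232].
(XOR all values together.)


XOR chain: 82 ^ 3 ^ 232 = 185

185


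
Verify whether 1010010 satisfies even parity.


Number of 1s: 3

No, parity error (3 ones)


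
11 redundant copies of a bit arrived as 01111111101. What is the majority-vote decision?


Ones: 9 out of 11
Threshold: 6

1 (9/11 voted 1)


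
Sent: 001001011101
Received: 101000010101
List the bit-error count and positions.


XOR: 100001001000

3 error(s) at position(s): 0, 5, 8


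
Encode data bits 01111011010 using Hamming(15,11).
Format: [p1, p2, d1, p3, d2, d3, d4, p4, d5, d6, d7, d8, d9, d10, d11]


Parity bits: p1=0, p2=0, p3=1, p4=0

000111101011010


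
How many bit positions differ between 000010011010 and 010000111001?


XOR: 010010100011
Count of 1s: 5

5


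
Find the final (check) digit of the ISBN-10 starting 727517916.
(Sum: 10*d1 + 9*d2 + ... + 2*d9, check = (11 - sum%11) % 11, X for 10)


Weighted sum: 271
271 mod 11 = 7

Check digit: 4


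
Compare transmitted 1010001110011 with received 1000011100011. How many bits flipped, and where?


XOR: 0010010010000

3 error(s) at position(s): 2, 5, 8


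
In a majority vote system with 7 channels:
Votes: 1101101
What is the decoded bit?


Ones: 5 out of 7
Threshold: 4

1 (5/7 voted 1)


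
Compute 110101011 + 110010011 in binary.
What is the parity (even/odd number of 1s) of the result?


110101011 = 427
110010011 = 403
Sum = 830 = 1100111110
1s count = 7

odd parity (7 ones in 1100111110)


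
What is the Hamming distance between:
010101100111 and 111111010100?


XOR: 101010110011
Count of 1s: 7

7


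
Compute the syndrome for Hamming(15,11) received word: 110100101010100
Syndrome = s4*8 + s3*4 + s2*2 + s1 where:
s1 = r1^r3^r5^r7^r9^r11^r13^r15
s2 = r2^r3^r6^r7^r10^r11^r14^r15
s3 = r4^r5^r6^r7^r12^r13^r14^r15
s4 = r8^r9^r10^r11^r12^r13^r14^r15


s1=1, s2=1, s3=1, s4=1

Syndrome = 15 (error at position 15)


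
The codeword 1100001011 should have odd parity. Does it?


Number of 1s: 5

Yes, parity is correct (5 ones)


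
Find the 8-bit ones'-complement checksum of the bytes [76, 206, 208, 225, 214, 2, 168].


Sum = 1099 mod 256 = 75
Complement = 180

180


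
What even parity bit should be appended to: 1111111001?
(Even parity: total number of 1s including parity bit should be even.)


Number of 1s in data: 8
Parity bit: 0

0


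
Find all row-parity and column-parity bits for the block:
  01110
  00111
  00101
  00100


Row parities: 1101
Column parities: 01000

Row P: 1101, Col P: 01000, Corner: 1


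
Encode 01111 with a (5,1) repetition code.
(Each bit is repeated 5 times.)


Each bit -> 5 copies

0000011111111111111111111


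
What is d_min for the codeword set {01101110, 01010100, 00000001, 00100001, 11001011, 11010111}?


Comparing all pairs, minimum distance: 1
Can detect 0 errors, correct 0 errors

1


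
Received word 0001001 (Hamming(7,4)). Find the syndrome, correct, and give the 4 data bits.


Syndrome = 3: error at position 3

Data: 1001 (corrected bit 3)


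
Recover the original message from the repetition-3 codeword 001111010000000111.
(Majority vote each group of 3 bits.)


Groups: 001, 111, 010, 000, 000, 111
Majority votes: 010001

010001


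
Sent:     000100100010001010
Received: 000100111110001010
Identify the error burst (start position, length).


XOR: 000000011100000000

Burst at position 7, length 3


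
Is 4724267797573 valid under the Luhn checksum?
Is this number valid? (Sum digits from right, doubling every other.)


Luhn sum = 63
63 mod 10 = 3

Invalid (Luhn sum mod 10 = 3)


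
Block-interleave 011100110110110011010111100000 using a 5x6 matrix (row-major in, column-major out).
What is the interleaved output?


Matrix:
  011100
  110110
  110011
  010111
  100000
Read columns: 011011111010000110100111000110

011011111010000110100111000110


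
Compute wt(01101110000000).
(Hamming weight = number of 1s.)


Counting 1s in 01101110000000

5


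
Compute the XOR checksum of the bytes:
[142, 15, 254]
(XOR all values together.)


XOR chain: 142 ^ 15 ^ 254 = 127

127


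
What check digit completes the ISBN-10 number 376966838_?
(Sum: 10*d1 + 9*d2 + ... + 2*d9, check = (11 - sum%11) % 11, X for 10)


Weighted sum: 327
327 mod 11 = 8

Check digit: 3


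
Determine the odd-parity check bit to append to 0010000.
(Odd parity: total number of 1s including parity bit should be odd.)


Number of 1s in data: 1
Parity bit: 0

0


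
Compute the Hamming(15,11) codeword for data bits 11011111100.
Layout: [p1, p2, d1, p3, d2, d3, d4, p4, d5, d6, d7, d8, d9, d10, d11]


Parity bits: p1=0, p2=0, p3=0, p4=1

001010111111100


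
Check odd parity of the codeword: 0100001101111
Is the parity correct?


Number of 1s: 7

Yes, parity is correct (7 ones)


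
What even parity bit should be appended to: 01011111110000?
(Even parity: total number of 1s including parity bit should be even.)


Number of 1s in data: 8
Parity bit: 0

0


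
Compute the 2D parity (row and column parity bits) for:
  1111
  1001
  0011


Row parities: 000
Column parities: 0101

Row P: 000, Col P: 0101, Corner: 0


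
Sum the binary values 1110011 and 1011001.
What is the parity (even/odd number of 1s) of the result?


1110011 = 115
1011001 = 89
Sum = 204 = 11001100
1s count = 4

even parity (4 ones in 11001100)


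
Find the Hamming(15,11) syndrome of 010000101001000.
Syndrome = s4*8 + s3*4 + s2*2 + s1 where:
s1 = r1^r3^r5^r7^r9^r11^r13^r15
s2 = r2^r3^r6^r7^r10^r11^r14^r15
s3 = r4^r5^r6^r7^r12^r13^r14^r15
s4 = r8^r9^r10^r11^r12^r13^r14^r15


s1=0, s2=0, s3=0, s4=0

Syndrome = 0 (no error)


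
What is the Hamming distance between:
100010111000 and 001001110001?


XOR: 101011001001
Count of 1s: 6

6


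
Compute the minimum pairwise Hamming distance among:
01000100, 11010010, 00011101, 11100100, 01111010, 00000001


Comparing all pairs, minimum distance: 2
Can detect 1 errors, correct 0 errors

2


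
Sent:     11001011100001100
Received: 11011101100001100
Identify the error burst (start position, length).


XOR: 00010110000000000

Burst at position 3, length 4


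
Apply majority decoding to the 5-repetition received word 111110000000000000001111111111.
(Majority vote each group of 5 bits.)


Groups: 11111, 00000, 00000, 00000, 11111, 11111
Majority votes: 100011

100011


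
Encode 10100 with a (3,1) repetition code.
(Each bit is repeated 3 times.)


Each bit -> 3 copies

111000111000000


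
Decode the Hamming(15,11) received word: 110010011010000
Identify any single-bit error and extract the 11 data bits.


Syndrome = 12: error at position 12

Data: 01001011000 (corrected bit 12)


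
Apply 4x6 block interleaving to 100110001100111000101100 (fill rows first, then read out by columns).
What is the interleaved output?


Matrix:
  100110
  001100
  111000
  101100
Read columns: 101100100111110110000000

101100100111110110000000


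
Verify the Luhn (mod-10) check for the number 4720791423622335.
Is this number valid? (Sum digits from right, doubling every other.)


Luhn sum = 69
69 mod 10 = 9

Invalid (Luhn sum mod 10 = 9)


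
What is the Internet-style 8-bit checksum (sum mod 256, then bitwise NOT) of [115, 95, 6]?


Sum = 216 mod 256 = 216
Complement = 39

39


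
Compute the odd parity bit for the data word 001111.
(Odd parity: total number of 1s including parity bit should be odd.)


Number of 1s in data: 4
Parity bit: 1

1


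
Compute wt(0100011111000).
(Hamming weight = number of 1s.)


Counting 1s in 0100011111000

6


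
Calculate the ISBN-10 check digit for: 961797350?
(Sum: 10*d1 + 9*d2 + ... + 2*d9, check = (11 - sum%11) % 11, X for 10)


Weighted sum: 317
317 mod 11 = 9

Check digit: 2


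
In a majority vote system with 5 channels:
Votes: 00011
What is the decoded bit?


Ones: 2 out of 5
Threshold: 3

0 (2/5 voted 1)


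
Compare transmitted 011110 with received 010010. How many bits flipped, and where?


XOR: 001100

2 error(s) at position(s): 2, 3


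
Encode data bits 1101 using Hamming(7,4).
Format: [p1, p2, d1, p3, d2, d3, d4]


Parity bits: p1=1, p2=0, p3=0

1010101


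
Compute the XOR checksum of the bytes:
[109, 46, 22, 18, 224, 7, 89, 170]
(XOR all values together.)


XOR chain: 109 ^ 46 ^ 22 ^ 18 ^ 224 ^ 7 ^ 89 ^ 170 = 83

83


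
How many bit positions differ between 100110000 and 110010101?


XOR: 010100101
Count of 1s: 4

4


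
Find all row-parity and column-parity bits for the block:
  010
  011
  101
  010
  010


Row parities: 10011
Column parities: 100

Row P: 10011, Col P: 100, Corner: 1


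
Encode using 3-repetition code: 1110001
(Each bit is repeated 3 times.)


Each bit -> 3 copies

111111111000000000111


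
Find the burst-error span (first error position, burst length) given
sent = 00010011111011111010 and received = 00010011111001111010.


XOR: 00000000000010000000

Burst at position 12, length 1


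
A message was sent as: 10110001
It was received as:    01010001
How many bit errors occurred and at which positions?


XOR: 11100000

3 error(s) at position(s): 0, 1, 2


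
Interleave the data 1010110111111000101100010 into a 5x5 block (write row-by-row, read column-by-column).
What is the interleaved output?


Matrix:
  10101
  10111
  11100
  01011
  00010
Read columns: 1110000110111000101111010

1110000110111000101111010


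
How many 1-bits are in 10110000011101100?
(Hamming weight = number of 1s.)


Counting 1s in 10110000011101100

8


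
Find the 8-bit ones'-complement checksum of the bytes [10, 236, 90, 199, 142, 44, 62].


Sum = 783 mod 256 = 15
Complement = 240

240


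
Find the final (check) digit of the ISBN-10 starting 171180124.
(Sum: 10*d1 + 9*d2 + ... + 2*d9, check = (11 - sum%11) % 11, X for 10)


Weighted sum: 154
154 mod 11 = 0

Check digit: 0


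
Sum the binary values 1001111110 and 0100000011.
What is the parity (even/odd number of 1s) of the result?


1001111110 = 638
0100000011 = 259
Sum = 897 = 1110000001
1s count = 4

even parity (4 ones in 1110000001)


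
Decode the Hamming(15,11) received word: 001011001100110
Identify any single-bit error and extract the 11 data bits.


Syndrome = 0: no error detected

Data: 11101100110 (no errors)


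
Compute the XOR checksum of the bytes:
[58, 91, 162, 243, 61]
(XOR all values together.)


XOR chain: 58 ^ 91 ^ 162 ^ 243 ^ 61 = 13

13


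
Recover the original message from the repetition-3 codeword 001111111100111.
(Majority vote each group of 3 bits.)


Groups: 001, 111, 111, 100, 111
Majority votes: 01101

01101


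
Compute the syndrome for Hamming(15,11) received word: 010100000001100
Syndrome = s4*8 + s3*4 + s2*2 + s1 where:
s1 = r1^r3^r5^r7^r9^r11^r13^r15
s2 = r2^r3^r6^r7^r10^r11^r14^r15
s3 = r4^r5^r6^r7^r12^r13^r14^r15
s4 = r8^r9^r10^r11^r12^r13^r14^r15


s1=1, s2=1, s3=1, s4=0

Syndrome = 7 (error at position 7)


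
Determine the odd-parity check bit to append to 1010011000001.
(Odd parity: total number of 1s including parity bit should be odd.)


Number of 1s in data: 5
Parity bit: 0

0


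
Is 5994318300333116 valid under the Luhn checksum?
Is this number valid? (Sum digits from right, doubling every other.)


Luhn sum = 64
64 mod 10 = 4

Invalid (Luhn sum mod 10 = 4)


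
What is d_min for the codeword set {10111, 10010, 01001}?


Comparing all pairs, minimum distance: 2
Can detect 1 errors, correct 0 errors

2


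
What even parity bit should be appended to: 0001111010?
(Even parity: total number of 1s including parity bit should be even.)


Number of 1s in data: 5
Parity bit: 1

1


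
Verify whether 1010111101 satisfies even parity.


Number of 1s: 7

No, parity error (7 ones)


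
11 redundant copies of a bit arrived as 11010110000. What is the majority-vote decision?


Ones: 5 out of 11
Threshold: 6

0 (5/11 voted 1)


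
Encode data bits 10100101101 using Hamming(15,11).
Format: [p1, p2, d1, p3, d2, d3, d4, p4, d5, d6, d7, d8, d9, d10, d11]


Parity bits: p1=1, p2=0, p3=0, p4=0

101001000101101


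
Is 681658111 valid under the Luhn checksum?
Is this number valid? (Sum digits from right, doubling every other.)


Luhn sum = 33
33 mod 10 = 3

Invalid (Luhn sum mod 10 = 3)


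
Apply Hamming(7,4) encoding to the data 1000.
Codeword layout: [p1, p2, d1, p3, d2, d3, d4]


Parity bits: p1=1, p2=1, p3=0

1110000


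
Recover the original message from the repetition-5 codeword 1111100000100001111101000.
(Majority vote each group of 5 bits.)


Groups: 11111, 00000, 10000, 11111, 01000
Majority votes: 10010

10010


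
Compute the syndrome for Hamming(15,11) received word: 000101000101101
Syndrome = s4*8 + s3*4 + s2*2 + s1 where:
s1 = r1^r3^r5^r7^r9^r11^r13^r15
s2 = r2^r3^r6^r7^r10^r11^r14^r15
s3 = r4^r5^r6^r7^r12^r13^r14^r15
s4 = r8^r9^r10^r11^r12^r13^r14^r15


s1=0, s2=1, s3=1, s4=0

Syndrome = 6 (error at position 6)


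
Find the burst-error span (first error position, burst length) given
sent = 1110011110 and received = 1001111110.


XOR: 0111100000

Burst at position 1, length 4


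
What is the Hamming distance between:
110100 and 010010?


XOR: 100110
Count of 1s: 3

3


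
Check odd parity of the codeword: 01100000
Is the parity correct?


Number of 1s: 2

No, parity error (2 ones)


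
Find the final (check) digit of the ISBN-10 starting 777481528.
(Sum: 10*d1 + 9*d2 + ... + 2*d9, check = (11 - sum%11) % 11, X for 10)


Weighted sum: 312
312 mod 11 = 4

Check digit: 7


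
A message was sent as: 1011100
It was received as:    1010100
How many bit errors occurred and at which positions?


XOR: 0001000

1 error(s) at position(s): 3


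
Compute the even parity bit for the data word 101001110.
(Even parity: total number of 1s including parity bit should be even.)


Number of 1s in data: 5
Parity bit: 1

1


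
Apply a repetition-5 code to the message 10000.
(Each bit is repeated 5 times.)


Each bit -> 5 copies

1111100000000000000000000


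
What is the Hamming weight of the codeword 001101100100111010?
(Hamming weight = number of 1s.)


Counting 1s in 001101100100111010

9


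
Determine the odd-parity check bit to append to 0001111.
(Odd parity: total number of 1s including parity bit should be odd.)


Number of 1s in data: 4
Parity bit: 1

1


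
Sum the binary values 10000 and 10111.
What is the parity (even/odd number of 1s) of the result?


10000 = 16
10111 = 23
Sum = 39 = 100111
1s count = 4

even parity (4 ones in 100111)


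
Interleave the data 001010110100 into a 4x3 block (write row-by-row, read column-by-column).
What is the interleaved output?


Matrix:
  001
  010
  110
  100
Read columns: 001101101000

001101101000


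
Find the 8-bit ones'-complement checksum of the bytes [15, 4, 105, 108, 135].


Sum = 367 mod 256 = 111
Complement = 144

144


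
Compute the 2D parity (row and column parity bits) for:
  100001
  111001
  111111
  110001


Row parities: 0001
Column parities: 010110

Row P: 0001, Col P: 010110, Corner: 1


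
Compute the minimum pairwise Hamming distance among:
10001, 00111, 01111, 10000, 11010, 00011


Comparing all pairs, minimum distance: 1
Can detect 0 errors, correct 0 errors

1


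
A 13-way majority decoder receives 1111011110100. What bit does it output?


Ones: 9 out of 13
Threshold: 7

1 (9/13 voted 1)


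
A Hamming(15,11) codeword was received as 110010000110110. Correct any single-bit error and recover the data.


Syndrome = 4: error at position 4

Data: 01000110110 (corrected bit 4)


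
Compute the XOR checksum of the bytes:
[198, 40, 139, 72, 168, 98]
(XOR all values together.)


XOR chain: 198 ^ 40 ^ 139 ^ 72 ^ 168 ^ 98 = 231

231


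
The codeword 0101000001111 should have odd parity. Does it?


Number of 1s: 6

No, parity error (6 ones)


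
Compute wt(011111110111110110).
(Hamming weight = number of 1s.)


Counting 1s in 011111110111110110

14


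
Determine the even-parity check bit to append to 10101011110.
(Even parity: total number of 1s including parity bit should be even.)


Number of 1s in data: 7
Parity bit: 1

1


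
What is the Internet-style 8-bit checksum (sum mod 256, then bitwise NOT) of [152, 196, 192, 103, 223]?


Sum = 866 mod 256 = 98
Complement = 157

157


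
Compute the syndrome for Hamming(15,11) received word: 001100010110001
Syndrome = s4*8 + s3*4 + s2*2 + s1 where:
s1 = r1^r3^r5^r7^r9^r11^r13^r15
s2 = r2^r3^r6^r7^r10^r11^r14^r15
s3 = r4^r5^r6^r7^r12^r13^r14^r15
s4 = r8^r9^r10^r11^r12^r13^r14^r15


s1=1, s2=0, s3=0, s4=0

Syndrome = 1 (error at position 1)
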